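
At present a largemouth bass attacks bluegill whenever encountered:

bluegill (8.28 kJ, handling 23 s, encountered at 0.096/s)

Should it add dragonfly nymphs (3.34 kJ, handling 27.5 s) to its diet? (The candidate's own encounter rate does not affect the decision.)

On bluegill alone, R = ΣλE/(1+Σλh) = 0.7949/3.208 = 0.2478 kJ/s.
Profitability of dragonfly nymphs: 3.34/27.5 = 0.1215 kJ/s.
0.1215 < 0.2478, so adding dragonfly nymphs would lower the average — exclude it.

No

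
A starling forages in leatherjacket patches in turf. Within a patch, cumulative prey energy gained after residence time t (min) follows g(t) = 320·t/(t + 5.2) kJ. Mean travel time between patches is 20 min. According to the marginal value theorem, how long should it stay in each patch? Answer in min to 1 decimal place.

10.2 min

By the marginal value theorem, leave when the instantaneous gain rate g'(t) equals the habitat-wide average g(t)/(T + t).
g'(t) = 320·5.2/(t + 5.2)². Setting 320·5.2/(t+5.2)² = 320t/[(t+5.2)(20+t)] gives 5.2(20+t) = t(t+5.2), so t² = 5.2×20 = 104.
t* = √104 = 10.2 min.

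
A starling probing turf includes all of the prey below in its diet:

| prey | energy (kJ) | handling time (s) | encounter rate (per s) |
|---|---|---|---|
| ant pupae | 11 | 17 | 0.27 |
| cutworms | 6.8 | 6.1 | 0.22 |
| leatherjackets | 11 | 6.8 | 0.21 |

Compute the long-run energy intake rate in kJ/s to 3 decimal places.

0.811 kJ/s

R = (0.27×11 + 0.22×6.8 + 0.21×11) / (1 + 0.27×17 + 0.22×6.1 + 0.21×6.8) = 6.776/8.36 = 0.8105 kJ/s.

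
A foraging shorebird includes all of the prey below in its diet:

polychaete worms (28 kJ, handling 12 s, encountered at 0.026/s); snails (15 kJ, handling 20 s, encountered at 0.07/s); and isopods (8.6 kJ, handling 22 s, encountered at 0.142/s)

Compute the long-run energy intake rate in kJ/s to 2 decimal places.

0.51 kJ/s

R = Σλ_iE_i / (1 + Σλ_ih_i)
Numerator: 0.026×28 + 0.07×15 + 0.142×8.6 = 2.999
Denominator: 1 + 0.026×12 + 0.07×20 + 0.142×22 = 5.836
R = 2.999/5.836 = 0.5139 kJ/s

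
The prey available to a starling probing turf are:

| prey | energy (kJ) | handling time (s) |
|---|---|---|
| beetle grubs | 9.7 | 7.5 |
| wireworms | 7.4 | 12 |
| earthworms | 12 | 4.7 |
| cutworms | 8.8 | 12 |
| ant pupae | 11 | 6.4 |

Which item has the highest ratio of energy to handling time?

In descending order of E/h:
earthworms: 12/4.7 = 2.55 kJ/s
ant pupae: 11/6.4 = 1.72 kJ/s
beetle grubs: 9.7/7.5 = 1.29 kJ/s
cutworms: 8.8/12 = 0.733 kJ/s
wireworms: 7.4/12 = 0.617 kJ/s

earthworms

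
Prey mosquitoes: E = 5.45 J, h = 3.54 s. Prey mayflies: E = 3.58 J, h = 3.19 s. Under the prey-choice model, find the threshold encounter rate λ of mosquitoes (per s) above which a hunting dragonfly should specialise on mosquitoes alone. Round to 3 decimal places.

The zero-one rule: include mayflies iff E₂/h₂ > λE₁/(1+λh₁). Equality gives the switch point.
λE₁h₂ = E₂ + λE₂h₁ ⇒ λ = E₂/(E₁h₂ − E₂h₁) = 3.58/(17.39 − 12.67) = 0.7597 per s.

0.760 per s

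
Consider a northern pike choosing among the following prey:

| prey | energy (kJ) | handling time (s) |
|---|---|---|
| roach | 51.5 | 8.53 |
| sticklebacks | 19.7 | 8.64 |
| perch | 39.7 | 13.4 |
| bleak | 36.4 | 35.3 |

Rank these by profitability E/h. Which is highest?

Profitability E/h (kJ/s): roach = 51.5/8.53 = 6.04, sticklebacks = 19.7/8.64 = 2.28, perch = 39.7/13.4 = 2.96, bleak = 36.4/35.3 = 1.03.
Ranked: roach > perch > sticklebacks > bleak.

roach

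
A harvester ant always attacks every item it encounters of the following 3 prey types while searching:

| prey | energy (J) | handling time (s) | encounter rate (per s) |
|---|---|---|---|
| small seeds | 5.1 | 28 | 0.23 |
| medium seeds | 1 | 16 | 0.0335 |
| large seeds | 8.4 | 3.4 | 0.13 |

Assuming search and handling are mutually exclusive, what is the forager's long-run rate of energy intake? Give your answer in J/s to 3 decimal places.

0.273 J/s

R = Σλ_iE_i / (1 + Σλ_ih_i)
Numerator: 0.23×5.1 + 0.0335×1 + 0.13×8.4 = 2.299
Denominator: 1 + 0.23×28 + 0.0335×16 + 0.13×3.4 = 8.418
R = 2.299/8.418 = 0.273 J/s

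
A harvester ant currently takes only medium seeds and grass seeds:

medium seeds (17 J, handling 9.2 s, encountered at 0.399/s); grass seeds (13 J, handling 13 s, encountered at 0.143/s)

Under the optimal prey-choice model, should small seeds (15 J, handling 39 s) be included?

On medium seeds and grass seeds alone, R = ΣλE/(1+Σλh) = 8.642/6.53 = 1.323 J/s.
small seeds: E/h = 15/39 = 0.3846 J/s.
Since 0.3846 < R, time spent handling small seeds is better spent searching.

No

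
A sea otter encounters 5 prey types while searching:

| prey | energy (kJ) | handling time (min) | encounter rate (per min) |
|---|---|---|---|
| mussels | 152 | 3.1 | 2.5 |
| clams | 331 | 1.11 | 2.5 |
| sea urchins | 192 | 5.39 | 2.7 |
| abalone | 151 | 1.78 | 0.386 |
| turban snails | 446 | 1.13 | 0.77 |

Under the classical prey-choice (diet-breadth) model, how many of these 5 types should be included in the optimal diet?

2

E/h in descending order: turban snails 395, clams 298, abalone 84.8, mussels 49, sea urchins 35.6 kJ/min. The optimal diet is the largest prefix of this list for which every included type satisfies E_i/h_i > R on the types above it.
Rate on top 1: 183.6. clams: 298 > 183.6 → include.
Rate on top 2: 252.1. abalone: 84.8 < 252.1 → exclude; stop.
Optimal diet: turban snails, clams — 2 of 5 types.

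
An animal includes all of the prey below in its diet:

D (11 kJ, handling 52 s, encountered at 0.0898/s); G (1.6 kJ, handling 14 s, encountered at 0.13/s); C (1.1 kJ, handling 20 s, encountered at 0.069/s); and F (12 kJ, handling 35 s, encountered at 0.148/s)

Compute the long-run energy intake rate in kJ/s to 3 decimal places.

0.217 kJ/s

R = (0.0898×11 + 0.13×1.6 + 0.069×1.1 + 0.148×12) / (1 + 0.0898×52 + 0.13×14 + 0.069×20 + 0.148×35) = 3.048/14.05 = 0.2169 kJ/s.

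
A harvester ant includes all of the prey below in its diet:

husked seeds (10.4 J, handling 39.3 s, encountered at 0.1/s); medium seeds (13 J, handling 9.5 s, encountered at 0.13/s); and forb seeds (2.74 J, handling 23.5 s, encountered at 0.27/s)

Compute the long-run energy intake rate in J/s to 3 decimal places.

0.277 J/s

R = (0.1×10.4 + 0.13×13 + 0.27×2.74) / (1 + 0.1×39.3 + 0.13×9.5 + 0.27×23.5) = 3.47/12.51 = 0.2774 J/s.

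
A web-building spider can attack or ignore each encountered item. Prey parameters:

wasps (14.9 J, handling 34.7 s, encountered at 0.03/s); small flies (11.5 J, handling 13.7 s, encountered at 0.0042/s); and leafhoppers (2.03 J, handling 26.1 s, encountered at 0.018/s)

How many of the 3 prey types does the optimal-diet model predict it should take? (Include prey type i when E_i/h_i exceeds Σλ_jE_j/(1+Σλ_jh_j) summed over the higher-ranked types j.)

Profitabilities (E/h, J/s): small flies 0.839, wasps 0.429, leafhoppers 0.0778. Add prey in this order while the next type's profitability exceeds the intake rate on those already taken.
Rate on top 1: 0.04567. wasps: 0.429 > 0.04567 → include.
Rate on top 2: 0.236. leafhoppers: 0.0778 < 0.236 → exclude; stop.
Optimal diet: small flies, wasps — 2 of 3 types.

2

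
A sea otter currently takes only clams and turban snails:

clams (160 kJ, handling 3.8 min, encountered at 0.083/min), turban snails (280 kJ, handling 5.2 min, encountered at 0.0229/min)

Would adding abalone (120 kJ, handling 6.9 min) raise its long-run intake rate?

Intake rate on the current diet: R = (0.083×160 + 0.0229×280) / (1 + 0.083×3.8 + 0.0229×5.2) = 19.69/1.434 = 13.73 kJ/min.
abalone: E/h = 120/6.9 = 17.39 kJ/min.
17.39 > 13.73, so adding abalone raises the average — include it.

Yes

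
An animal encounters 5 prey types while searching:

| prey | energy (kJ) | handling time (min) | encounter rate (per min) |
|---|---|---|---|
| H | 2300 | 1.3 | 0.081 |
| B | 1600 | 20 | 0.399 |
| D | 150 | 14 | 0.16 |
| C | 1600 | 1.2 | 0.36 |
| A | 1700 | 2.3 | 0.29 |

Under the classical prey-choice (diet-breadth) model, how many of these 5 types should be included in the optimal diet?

3

E/h in descending order: H 1.77e+03, C 1.33e+03, A 739, B 80, D 10.7 kJ/min. The optimal diet is the largest prefix of this list for which every included type satisfies E_i/h_i > R on the types above it.
Rate on top 1: 168.6. C: 1.33e+03 > 168.6 → include.
Rate on top 2: 495.9. A: 739 > 495.9 → include.
Rate on top 3: 569.5. B: 80 < 569.5 → exclude; stop.
Optimal diet: H, C, A — 3 of 5 types.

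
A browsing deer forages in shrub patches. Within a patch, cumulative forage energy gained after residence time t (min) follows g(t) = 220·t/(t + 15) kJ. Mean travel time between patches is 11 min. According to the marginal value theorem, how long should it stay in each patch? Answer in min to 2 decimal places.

12.85 min

Maximise g(t)/(T+t): set derivative to zero → g'(t)(T+t) = g(t).
g'(t) = 220·15/(t + 15)². Setting 220·15/(t+15)² = 220t/[(t+15)(11+t)] gives 15(11+t) = t(t+15), so t² = 15×11 = 165.
t* = √165 = 12.85 min.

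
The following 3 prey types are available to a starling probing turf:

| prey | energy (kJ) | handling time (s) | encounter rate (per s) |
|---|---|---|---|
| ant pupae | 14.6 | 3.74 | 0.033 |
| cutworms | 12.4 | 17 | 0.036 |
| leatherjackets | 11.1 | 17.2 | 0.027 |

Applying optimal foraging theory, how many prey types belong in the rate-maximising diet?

E/h in descending order: ant pupae 3.9, cutworms 0.729, leatherjackets 0.645 kJ/s. The optimal diet is the largest prefix of this list for which every included type satisfies E_i/h_i > R on the types above it.
Rate on top 1: 0.4289. cutworms: 0.729 > 0.4289 → include.
Rate on top 2: 0.5349. leatherjackets: 0.645 > 0.5349 → include.
Optimal diet: ant pupae, cutworms, leatherjackets — 3 of 3 types.

3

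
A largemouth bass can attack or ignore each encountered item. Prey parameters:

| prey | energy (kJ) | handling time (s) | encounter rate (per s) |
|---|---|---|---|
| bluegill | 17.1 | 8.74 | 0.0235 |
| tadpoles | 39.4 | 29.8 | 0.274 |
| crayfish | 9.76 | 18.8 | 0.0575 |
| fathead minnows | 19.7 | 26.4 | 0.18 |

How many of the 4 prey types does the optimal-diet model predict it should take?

2

Rank by E/h (kJ/s): bluegill 1.96, tadpoles 1.32, fathead minnows 0.746, crayfish 0.519. Include each in turn until the next type's E/h falls below the running intake rate.
Rate on top 1: 0.3334. tadpoles: 1.32 > 0.3334 → include.
Rate on top 2: 1.195. fathead minnows: 0.746 < 1.195 → exclude; stop.
Optimal diet: bluegill, tadpoles — 2 of 4 types.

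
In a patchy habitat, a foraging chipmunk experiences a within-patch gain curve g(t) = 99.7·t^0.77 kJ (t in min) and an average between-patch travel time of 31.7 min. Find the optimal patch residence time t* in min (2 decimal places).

106.13 min

By the marginal value theorem, leave when the instantaneous gain rate g'(t) equals the habitat-wide average g(t)/(T + t).
g'(t) = 0.77·99.7·t^-0.23. Setting 0.77·99.7·t^-0.23 = 99.7·t^0.77/(31.7+t) gives 0.77(31.7+t) = t, so 0.23·t = 0.77×31.7.
t* = 0.77×31.7/0.23 = 106.1 min.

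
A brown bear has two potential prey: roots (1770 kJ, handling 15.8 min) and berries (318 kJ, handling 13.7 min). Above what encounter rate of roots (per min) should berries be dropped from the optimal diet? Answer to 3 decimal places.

0.017 per min

The zero-one rule: include berries iff E₂/h₂ > λE₁/(1+λh₁). Equality gives the switch point.
λE₁h₂ = E₂ + λE₂h₁ ⇒ λ = E₂/(E₁h₂ − E₂h₁) = 318/(2.425e+04 − 5024) = 0.01654 per min.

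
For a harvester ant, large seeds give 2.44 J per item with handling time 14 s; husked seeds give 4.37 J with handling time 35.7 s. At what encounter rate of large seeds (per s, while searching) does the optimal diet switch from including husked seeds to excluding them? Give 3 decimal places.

0.169 per s

The zero-one rule: include husked seeds iff E₂/h₂ > λE₁/(1+λh₁). Equality gives the switch point.
λE₁h₂ = E₂ + λE₂h₁ ⇒ λ = E₂/(E₁h₂ − E₂h₁) = 4.37/(87.11 − 61.18) = 0.1685 per s.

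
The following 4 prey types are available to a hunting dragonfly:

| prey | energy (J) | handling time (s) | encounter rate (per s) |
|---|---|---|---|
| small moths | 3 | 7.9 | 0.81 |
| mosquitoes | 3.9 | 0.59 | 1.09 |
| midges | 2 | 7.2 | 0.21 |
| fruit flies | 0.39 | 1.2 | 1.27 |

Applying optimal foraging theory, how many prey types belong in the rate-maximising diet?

E/h in descending order: mosquitoes 6.61, small moths 0.38, fruit flies 0.325, midges 0.278 J/s. The optimal diet is the largest prefix of this list for which every included type satisfies E_i/h_i > R on the types above it.
Rate on top 1: 2.587. small moths: 0.38 < 2.587 → exclude; stop.
Optimal diet: mosquitoes — 1 of 4 types.

1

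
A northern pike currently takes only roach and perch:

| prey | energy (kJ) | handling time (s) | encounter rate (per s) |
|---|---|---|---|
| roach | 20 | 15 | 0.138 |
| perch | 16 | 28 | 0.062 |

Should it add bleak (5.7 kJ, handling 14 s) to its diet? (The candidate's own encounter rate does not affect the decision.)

Current rate: (0.138×20 + 0.062×16)/(1 + 0.138×15 + 0.062×28) = 0.7807 kJ/s.
Profitability of bleak: 5.7/14 = 0.4071 kJ/s.
0.4071 < 0.7807, so adding bleak would lower the average — exclude it.

No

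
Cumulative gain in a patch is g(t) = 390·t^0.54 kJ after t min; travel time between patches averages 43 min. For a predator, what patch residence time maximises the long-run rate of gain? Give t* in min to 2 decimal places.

Optimal t* satisfies g'(t*) = g(t*)/(T + t*).
g'(t) = 0.54·390·t^-0.46. Setting 0.54·390·t^-0.46 = 390·t^0.54/(43+t) gives 0.54(43+t) = t, so 0.46·t = 0.54×43.
t* = 0.54×43/0.46 = 50.48 min.

50.48 min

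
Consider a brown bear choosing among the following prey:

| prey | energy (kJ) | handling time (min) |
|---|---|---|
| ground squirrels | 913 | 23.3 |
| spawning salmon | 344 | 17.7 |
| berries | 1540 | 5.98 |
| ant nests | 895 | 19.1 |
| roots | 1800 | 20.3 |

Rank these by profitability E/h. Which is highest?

berries

Profitability E/h (kJ/min): ground squirrels = 913/23.3 = 39.2, spawning salmon = 344/17.7 = 19.4, berries = 1540/5.98 = 258, ant nests = 895/19.1 = 46.9, roots = 1800/20.3 = 88.7.
Ranked: berries > roots > ant nests > ground squirrels > spawning salmon.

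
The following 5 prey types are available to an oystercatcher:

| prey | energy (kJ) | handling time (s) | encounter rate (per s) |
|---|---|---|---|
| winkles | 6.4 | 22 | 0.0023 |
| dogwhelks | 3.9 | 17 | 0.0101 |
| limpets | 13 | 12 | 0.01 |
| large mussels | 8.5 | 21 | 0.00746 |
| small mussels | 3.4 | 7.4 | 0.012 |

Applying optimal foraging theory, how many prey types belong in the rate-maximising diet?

5

E/h in descending order: limpets 1.08, small mussels 0.459, large mussels 0.405, winkles 0.291, dogwhelks 0.229 kJ/s. The optimal diet is the largest prefix of this list for which every included type satisfies E_i/h_i > R on the types above it.
Rate on top 1: 0.1161. small mussels: 0.459 > 0.1161 → include.
Rate on top 2: 0.1413. large mussels: 0.405 > 0.1413 → include.
Rate on top 3: 0.1715. winkles: 0.291 > 0.1715 → include.
Rate on top 4: 0.1758. dogwhelks: 0.229 > 0.1758 → include.
Optimal diet: limpets, small mussels, large mussels, winkles, dogwhelks — 5 of 5 types.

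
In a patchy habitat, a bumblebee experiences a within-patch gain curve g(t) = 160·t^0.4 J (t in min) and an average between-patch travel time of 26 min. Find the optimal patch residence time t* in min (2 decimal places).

17.33 min

Maximise g(t)/(T+t): set derivative to zero → g'(t)(T+t) = g(t).
g'(t) = 0.4·160·t^-0.6. Setting 0.4·160·t^-0.6 = 160·t^0.4/(26+t) gives 0.4(26+t) = t, so 0.60·t = 0.4×26.
t* = 0.4×26/0.60 = 17.33 min.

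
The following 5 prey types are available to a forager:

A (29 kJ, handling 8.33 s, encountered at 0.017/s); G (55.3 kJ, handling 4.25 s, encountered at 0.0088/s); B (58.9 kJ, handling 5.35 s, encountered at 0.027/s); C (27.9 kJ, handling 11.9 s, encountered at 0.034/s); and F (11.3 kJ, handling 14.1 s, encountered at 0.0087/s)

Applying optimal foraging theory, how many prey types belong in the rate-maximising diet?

Rank by E/h (kJ/s): G 13, B 11, A 3.48, C 2.34, F 0.801. Include each in turn until the next type's E/h falls below the running intake rate.
Rate on top 1: 0.4691. B: 11 > 0.4691 → include.
Rate on top 2: 1.757. A: 3.48 > 1.757 → include.
Rate on top 3: 1.942. C: 2.34 > 1.942 → include.
Rate on top 4: 2.036. F: 0.801 < 2.036 → exclude; stop.
Optimal diet: G, B, A, C — 4 of 5 types.

4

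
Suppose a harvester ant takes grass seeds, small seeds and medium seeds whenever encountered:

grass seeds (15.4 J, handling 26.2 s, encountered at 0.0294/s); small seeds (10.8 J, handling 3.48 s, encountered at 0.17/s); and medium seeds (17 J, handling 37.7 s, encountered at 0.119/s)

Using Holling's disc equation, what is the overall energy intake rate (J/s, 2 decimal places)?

0.63 J/s

R = (0.0294×15.4 + 0.17×10.8 + 0.119×17) / (1 + 0.0294×26.2 + 0.17×3.48 + 0.119×37.7) = 4.312/6.848 = 0.6296 J/s.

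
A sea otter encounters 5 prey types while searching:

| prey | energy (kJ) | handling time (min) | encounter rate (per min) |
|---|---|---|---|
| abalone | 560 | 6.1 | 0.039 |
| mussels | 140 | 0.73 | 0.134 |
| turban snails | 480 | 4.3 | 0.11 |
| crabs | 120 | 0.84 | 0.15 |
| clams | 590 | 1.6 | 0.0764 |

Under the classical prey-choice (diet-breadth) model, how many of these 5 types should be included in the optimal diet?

5

E/h in descending order: clams 369, mussels 192, crabs 143, turban snails 112, abalone 91.8 kJ/min. The optimal diet is the largest prefix of this list for which every included type satisfies E_i/h_i > R on the types above it.
Rate on top 1: 40.17. mussels: 192 > 40.17 → include.
Rate on top 2: 52.32. crabs: 143 > 52.32 → include.
Rate on top 3: 60.8. turban snails: 112 > 60.8 → include.
Rate on top 4: 74.01. abalone: 91.8 > 74.01 → include.
Optimal diet: clams, mussels, crabs, turban snails, abalone — 5 of 5 types.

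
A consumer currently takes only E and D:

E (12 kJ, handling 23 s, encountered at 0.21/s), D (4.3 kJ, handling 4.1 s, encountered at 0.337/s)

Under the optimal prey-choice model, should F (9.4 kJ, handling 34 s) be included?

On E and D alone, R = ΣλE/(1+Σλh) = 3.969/7.212 = 0.5504 kJ/s.
Profitability of F: 9.4/34 = 0.2765 kJ/s.
0.2765 < 0.5504, so adding F would lower the average — exclude it.

No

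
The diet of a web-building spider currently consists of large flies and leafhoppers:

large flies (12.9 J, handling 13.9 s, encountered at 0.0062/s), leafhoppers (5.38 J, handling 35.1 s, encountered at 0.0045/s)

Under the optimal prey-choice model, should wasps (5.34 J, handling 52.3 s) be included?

On large flies and leafhoppers alone, R = ΣλE/(1+Σλh) = 0.1042/1.244 = 0.08375 J/s.
wasps: E/h = 5.34/52.3 = 0.1021 J/s.
Since 0.1021 > R, including wasps increases the long-run rate.

Yes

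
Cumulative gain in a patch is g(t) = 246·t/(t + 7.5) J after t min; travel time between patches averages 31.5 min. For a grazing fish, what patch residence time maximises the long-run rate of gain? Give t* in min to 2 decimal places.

15.37 min

Optimal t* satisfies g'(t*) = g(t*)/(T + t*).
g'(t) = 246·7.5/(t + 7.5)². Setting 246·7.5/(t+7.5)² = 246t/[(t+7.5)(31.5+t)] gives 7.5(31.5+t) = t(t+7.5), so t² = 7.5×31.5 = 236.2.
t* = √236.2 = 15.37 min.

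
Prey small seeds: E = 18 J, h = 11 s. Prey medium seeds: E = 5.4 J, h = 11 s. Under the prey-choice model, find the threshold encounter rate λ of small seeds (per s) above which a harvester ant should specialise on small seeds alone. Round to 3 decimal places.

0.039 per s

The zero-one rule: include medium seeds iff E₂/h₂ > λE₁/(1+λh₁). Equality gives the switch point.
λE₁h₂ = E₂ + λE₂h₁ ⇒ λ = E₂/(E₁h₂ − E₂h₁) = 5.4/(198 − 59.4) = 0.03896 per s.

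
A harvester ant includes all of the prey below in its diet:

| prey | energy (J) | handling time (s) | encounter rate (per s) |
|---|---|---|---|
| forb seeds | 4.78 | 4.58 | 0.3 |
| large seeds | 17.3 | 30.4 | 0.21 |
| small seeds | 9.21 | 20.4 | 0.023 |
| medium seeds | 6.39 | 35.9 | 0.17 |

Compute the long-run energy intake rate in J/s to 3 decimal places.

Energy encountered per unit search time: 0.3×4.78 + 0.21×17.3 + 0.023×9.21 + 0.17×6.39 = 6.365 J/s.
Handling time per unit search time: 0.3×4.58 + 0.21×30.4 + 0.023×20.4 + 0.17×35.9 = 14.33.
Rate = 6.365/(1 + 14.33) = 0.4152 J/s.

0.415 J/s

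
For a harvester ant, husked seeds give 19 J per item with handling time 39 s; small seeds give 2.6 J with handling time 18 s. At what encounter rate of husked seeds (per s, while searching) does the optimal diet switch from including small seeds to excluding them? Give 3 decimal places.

0.011 per s

At the threshold, the rate on husked seeds alone equals the profitability of small seeds: λ·19/(1 + λ·39) = 2.6/18 = 0.1444.
Rearranging, λ(19 − 0.1444×39) = 0.1444, so λ = 0.1444/13.37 = 0.01081 per s.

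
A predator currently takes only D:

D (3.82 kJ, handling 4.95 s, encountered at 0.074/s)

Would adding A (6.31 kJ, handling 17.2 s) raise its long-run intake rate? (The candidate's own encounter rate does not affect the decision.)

Yes

On D alone, R = ΣλE/(1+Σλh) = 0.2827/1.366 = 0.2069 kJ/s.
Profitability of A: 6.31/17.2 = 0.3669 kJ/s.
0.3669 > 0.2069, so adding A raises the average — include it.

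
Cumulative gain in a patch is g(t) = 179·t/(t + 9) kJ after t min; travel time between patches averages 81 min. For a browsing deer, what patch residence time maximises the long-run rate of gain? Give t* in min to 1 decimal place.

Optimal t* satisfies g'(t*) = g(t*)/(T + t*).
g'(t) = 179·9/(t + 9)². Setting 179·9/(t+9)² = 179t/[(t+9)(81+t)] gives 9(81+t) = t(t+9), so t² = 9×81 = 729.
t* = √729 = 27 min.

27.0 min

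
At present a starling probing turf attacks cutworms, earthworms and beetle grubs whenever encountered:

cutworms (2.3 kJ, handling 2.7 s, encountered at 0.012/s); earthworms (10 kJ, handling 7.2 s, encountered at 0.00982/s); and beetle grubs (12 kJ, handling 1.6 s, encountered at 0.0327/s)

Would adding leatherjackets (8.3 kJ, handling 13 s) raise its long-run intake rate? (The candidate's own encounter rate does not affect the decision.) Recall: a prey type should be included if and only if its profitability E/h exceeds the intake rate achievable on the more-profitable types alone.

On cutworms, earthworms and beetle grubs alone, R = ΣλE/(1+Σλh) = 0.5182/1.155 = 0.4485 kJ/s.
leatherjackets: E/h = 8.3/13 = 0.6385 kJ/s.
Since 0.6385 > R, including leatherjackets increases the long-run rate.

Yes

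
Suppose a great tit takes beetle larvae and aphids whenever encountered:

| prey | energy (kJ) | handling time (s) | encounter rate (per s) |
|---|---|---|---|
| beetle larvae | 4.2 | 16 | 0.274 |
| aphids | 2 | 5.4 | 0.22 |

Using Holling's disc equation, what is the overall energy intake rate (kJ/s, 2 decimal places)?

0.24 kJ/s

R = (0.274×4.2 + 0.22×2) / (1 + 0.274×16 + 0.22×5.4) = 1.591/6.572 = 0.2421 kJ/s.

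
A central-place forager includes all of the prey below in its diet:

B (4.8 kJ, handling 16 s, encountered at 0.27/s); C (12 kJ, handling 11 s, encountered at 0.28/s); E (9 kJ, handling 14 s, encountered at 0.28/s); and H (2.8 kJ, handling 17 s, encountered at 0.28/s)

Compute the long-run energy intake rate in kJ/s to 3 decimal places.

R = Σλ_iE_i / (1 + Σλ_ih_i)
Numerator: 0.27×4.8 + 0.28×12 + 0.28×9 + 0.28×2.8 = 7.96
Denominator: 1 + 0.27×16 + 0.28×11 + 0.28×14 + 0.28×17 = 17.08
R = 7.96/17.08 = 0.466 kJ/s

0.466 kJ/s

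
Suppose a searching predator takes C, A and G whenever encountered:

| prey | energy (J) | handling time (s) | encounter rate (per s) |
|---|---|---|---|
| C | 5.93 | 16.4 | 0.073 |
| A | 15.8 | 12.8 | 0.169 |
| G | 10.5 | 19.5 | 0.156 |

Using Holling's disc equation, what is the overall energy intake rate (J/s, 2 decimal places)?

R = Σλ_iE_i / (1 + Σλ_ih_i)
Numerator: 0.073×5.93 + 0.169×15.8 + 0.156×10.5 = 4.741
Denominator: 1 + 0.073×16.4 + 0.169×12.8 + 0.156×19.5 = 7.402
R = 4.741/7.402 = 0.6405 J/s

0.64 J/s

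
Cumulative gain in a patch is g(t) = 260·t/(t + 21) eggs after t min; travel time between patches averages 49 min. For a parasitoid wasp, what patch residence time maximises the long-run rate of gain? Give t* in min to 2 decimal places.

Maximise g(t)/(T+t): set derivative to zero → g'(t)(T+t) = g(t).
g'(t) = 260·21/(t + 21)². Setting 260·21/(t+21)² = 260t/[(t+21)(49+t)] gives 21(49+t) = t(t+21), so t² = 21×49 = 1029.
t* = √1029 = 32.08 min.

32.08 min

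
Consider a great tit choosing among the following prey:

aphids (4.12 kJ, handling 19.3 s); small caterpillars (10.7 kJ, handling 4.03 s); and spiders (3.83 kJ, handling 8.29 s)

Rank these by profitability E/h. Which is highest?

Profitability E/h (kJ/s): aphids = 4.12/19.3 = 0.213, small caterpillars = 10.7/4.03 = 2.66, spiders = 3.83/8.29 = 0.462.
Ranked: small caterpillars > spiders > aphids.

small caterpillars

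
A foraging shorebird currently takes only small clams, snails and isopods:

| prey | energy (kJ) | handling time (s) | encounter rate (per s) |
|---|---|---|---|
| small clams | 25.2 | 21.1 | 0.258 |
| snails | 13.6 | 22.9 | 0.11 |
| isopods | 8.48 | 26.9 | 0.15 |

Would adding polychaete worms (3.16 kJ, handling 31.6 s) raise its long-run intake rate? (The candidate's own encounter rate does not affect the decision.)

Intake rate on the current diet: R = (0.258×25.2 + 0.11×13.6 + 0.15×8.48) / (1 + 0.258×21.1 + 0.11×22.9 + 0.15×26.9) = 9.27/13 = 0.7132 kJ/s.
Profitability of polychaete worms: 3.16/31.6 = 0.1 kJ/s.
0.1 < 0.7132, so adding polychaete worms would lower the average — exclude it.

No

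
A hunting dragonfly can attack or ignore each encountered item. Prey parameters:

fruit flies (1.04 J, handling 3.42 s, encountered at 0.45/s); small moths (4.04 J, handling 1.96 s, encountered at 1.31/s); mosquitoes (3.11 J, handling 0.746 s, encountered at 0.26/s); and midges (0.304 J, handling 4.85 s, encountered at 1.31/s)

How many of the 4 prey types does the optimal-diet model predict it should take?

2

Rank by E/h (J/s): mosquitoes 4.17, small moths 2.06, fruit flies 0.304, midges 0.0627. Include each in turn until the next type's E/h falls below the running intake rate.
Rate on top 1: 0.6772. small moths: 2.06 > 0.6772 → include.
Rate on top 2: 1.622. fruit flies: 0.304 < 1.622 → exclude; stop.
Optimal diet: mosquitoes, small moths — 2 of 4 types.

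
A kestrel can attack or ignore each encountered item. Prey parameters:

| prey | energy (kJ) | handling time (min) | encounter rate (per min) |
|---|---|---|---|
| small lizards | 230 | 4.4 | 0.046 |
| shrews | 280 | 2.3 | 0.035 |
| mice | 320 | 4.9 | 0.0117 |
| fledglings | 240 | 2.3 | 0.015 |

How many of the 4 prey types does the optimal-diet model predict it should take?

E/h in descending order: shrews 122, fledglings 104, mice 65.3, small lizards 52.3 kJ/min. The optimal diet is the largest prefix of this list for which every included type satisfies E_i/h_i > R on the types above it.
Rate on top 1: 9.07. fledglings: 104 > 9.07 → include.
Rate on top 2: 12.02. mice: 65.3 > 12.02 → include.
Rate on top 3: 14.62. small lizards: 52.3 > 14.62 → include.
Optimal diet: shrews, fledglings, mice, small lizards — 4 of 4 types.

4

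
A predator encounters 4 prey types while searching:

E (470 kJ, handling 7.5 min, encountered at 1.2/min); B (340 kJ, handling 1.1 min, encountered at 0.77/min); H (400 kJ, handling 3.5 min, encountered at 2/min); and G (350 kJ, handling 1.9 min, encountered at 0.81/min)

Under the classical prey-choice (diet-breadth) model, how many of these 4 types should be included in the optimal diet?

2

Rank by E/h (kJ/min): B 309, G 184, H 114, E 62.7. Include each in turn until the next type's E/h falls below the running intake rate.
Rate on top 1: 141.7. G: 184 > 141.7 → include.
Rate on top 2: 161. H: 114 < 161 → exclude; stop.
Optimal diet: B, G — 2 of 4 types.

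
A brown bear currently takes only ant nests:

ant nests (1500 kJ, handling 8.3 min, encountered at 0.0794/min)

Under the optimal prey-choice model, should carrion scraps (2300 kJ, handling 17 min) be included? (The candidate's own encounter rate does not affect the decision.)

On ant nests alone, R = ΣλE/(1+Σλh) = 119.1/1.659 = 71.79 kJ/min.
carrion scraps: E/h = 2300/17 = 135.3 kJ/min.
135.3 > 71.79, so adding carrion scraps raises the average — include it.

Yes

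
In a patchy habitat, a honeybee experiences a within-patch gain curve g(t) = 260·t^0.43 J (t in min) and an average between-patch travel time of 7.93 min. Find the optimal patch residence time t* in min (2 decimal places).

By the marginal value theorem, leave when the instantaneous gain rate g'(t) equals the habitat-wide average g(t)/(T + t).
g'(t) = 0.43·260·t^-0.57. Setting 0.43·260·t^-0.57 = 260·t^0.43/(7.93+t) gives 0.43(7.93+t) = t, so 0.57·t = 0.43×7.93.
t* = 0.43×7.93/0.57 = 5.982 min.

5.98 min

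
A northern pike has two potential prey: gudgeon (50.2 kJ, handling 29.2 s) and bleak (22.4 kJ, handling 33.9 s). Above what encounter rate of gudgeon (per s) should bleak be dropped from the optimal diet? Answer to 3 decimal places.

0.021 per s

Drop bleak once their profitability E₂/h₂ falls below the rate achievable on gudgeon alone: E₂/h₂ = λE₁/(1 + λh₁).
Solve for λ: λE₁h₂ = E₂(1 + λh₁) → λ(E₁h₂ − E₂h₁) = E₂ → λ = E₂/(E₁h₂ − E₂h₁).
λ = 22.4/(50.2×33.9 − 22.4×29.2) = 22.4/1048 = 0.02138 per s.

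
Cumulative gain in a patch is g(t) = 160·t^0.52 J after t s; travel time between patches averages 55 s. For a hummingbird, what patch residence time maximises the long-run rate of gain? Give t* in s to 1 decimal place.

By the marginal value theorem, leave when the instantaneous gain rate g'(t) equals the habitat-wide average g(t)/(T + t).
g'(t) = 0.52·160·t^-0.48. Setting 0.52·160·t^-0.48 = 160·t^0.52/(55+t) gives 0.52(55+t) = t, so 0.48·t = 0.52×55.
t* = 0.52×55/0.48 = 59.58 s.

59.6 s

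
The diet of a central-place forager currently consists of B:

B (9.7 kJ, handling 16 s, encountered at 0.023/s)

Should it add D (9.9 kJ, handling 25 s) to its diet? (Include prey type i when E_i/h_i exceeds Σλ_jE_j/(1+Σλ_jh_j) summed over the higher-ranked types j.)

Intake rate on the current diet: R = (0.023×9.7) / (1 + 0.023×16) = 0.2231/1.368 = 0.1631 kJ/s.
D: E/h = 9.9/25 = 0.396 kJ/s.
Since 0.396 > R, including D increases the long-run rate.

Yes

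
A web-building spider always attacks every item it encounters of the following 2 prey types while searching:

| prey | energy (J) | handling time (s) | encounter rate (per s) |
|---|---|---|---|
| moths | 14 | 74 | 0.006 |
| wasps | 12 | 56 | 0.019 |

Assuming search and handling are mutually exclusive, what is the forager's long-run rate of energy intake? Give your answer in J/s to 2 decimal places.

0.12 J/s

Energy encountered per unit search time: 0.006×14 + 0.019×12 = 0.312 J/s.
Handling time per unit search time: 0.006×74 + 0.019×56 = 1.508.
Rate = 0.312/(1 + 1.508) = 0.1244 J/s.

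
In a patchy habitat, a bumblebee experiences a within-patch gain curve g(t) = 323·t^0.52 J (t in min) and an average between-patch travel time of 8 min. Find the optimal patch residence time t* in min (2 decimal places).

8.67 min

By the marginal value theorem, leave when the instantaneous gain rate g'(t) equals the habitat-wide average g(t)/(T + t).
g'(t) = 0.52·323·t^-0.48. Setting 0.52·323·t^-0.48 = 323·t^0.52/(8+t) gives 0.52(8+t) = t, so 0.48·t = 0.52×8.
t* = 0.52×8/0.48 = 8.667 min.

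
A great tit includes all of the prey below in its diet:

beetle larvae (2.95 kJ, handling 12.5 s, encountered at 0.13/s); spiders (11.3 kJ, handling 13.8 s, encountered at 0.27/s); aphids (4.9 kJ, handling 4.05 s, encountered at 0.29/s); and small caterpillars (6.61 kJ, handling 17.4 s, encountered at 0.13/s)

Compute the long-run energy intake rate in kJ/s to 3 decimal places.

0.584 kJ/s

R = Σλ_iE_i / (1 + Σλ_ih_i)
Numerator: 0.13×2.95 + 0.27×11.3 + 0.29×4.9 + 0.13×6.61 = 5.715
Denominator: 1 + 0.13×12.5 + 0.27×13.8 + 0.29×4.05 + 0.13×17.4 = 9.787
R = 5.715/9.787 = 0.5839 kJ/s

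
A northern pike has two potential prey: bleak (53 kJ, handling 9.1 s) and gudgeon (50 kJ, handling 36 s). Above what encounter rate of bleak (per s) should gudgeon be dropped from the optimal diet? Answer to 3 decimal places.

0.034 per s

At the threshold, the rate on bleak alone equals the profitability of gudgeon: λ·53/(1 + λ·9.1) = 50/36 = 1.389.
Rearranging, λ(53 − 1.389×9.1) = 1.389, so λ = 1.389/40.36 = 0.03441 per s.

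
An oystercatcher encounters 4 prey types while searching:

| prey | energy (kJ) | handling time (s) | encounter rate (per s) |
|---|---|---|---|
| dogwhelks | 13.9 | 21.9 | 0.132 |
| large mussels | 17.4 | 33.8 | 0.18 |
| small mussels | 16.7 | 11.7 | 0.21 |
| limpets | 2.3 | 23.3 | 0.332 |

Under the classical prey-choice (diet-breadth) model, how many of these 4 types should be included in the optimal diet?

1

E/h in descending order: small mussels 1.43, dogwhelks 0.635, large mussels 0.515, limpets 0.0987 kJ/s. The optimal diet is the largest prefix of this list for which every included type satisfies E_i/h_i > R on the types above it.
Rate on top 1: 1.014. dogwhelks: 0.635 < 1.014 → exclude; stop.
Optimal diet: small mussels — 1 of 4 types.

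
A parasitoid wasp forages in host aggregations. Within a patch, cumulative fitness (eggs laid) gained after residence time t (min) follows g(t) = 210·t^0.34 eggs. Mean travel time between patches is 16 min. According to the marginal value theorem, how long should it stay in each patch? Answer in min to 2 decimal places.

Optimal t* satisfies g'(t*) = g(t*)/(T + t*).
g'(t) = 0.34·210·t^-0.66. Setting 0.34·210·t^-0.66 = 210·t^0.34/(16+t) gives 0.34(16+t) = t, so 0.66·t = 0.34×16.
t* = 0.34×16/0.66 = 8.242 min.

8.24 min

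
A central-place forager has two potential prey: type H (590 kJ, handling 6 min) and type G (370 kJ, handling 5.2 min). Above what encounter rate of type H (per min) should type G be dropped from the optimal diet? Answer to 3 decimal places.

Drop type G once their profitability E₂/h₂ falls below the rate achievable on type H alone: E₂/h₂ = λE₁/(1 + λh₁).
Solve for λ: λE₁h₂ = E₂(1 + λh₁) → λ(E₁h₂ − E₂h₁) = E₂ → λ = E₂/(E₁h₂ − E₂h₁).
λ = 370/(590×5.2 − 370×6) = 370/848 = 0.4363 per min.

0.436 per min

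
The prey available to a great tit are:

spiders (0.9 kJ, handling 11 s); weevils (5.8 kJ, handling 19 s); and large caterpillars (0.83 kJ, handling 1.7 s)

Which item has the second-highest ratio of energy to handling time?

In descending order of E/h:
large caterpillars: 0.83/1.7 = 0.488 kJ/s
weevils: 5.8/19 = 0.305 kJ/s
spiders: 0.9/11 = 0.0818 kJ/s

weevils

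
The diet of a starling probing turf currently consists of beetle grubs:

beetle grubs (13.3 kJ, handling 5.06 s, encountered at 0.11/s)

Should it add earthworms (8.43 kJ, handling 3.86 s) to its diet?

On beetle grubs alone, R = ΣλE/(1+Σλh) = 1.463/1.557 = 0.9399 kJ/s.
earthworms: E/h = 8.43/3.86 = 2.184 kJ/s.
2.184 > 0.9399, so adding earthworms raises the average — include it.

Yes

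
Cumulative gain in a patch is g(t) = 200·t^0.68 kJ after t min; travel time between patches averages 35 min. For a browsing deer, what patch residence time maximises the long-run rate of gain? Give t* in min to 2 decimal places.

By the marginal value theorem, leave when the instantaneous gain rate g'(t) equals the habitat-wide average g(t)/(T + t).
g'(t) = 0.68·200·t^-0.32. Setting 0.68·200·t^-0.32 = 200·t^0.68/(35+t) gives 0.68(35+t) = t, so 0.32·t = 0.68×35.
t* = 0.68×35/0.32 = 74.38 min.

74.38 min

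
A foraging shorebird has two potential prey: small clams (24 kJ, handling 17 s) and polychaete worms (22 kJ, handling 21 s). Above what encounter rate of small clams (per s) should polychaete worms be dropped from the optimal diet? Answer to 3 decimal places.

0.169 per s

Drop polychaete worms once their profitability E₂/h₂ falls below the rate achievable on small clams alone: E₂/h₂ = λE₁/(1 + λh₁).
Solve for λ: λE₁h₂ = E₂(1 + λh₁) → λ(E₁h₂ − E₂h₁) = E₂ → λ = E₂/(E₁h₂ − E₂h₁).
λ = 22/(24×21 − 22×17) = 22/130 = 0.1692 per s.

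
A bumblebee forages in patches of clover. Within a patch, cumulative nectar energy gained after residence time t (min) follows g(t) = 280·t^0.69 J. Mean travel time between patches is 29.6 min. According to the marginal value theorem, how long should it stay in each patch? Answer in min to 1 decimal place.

65.9 min

Maximise g(t)/(T+t): set derivative to zero → g'(t)(T+t) = g(t).
g'(t) = 0.69·280·t^-0.31. Setting 0.69·280·t^-0.31 = 280·t^0.69/(29.6+t) gives 0.69(29.6+t) = t, so 0.31·t = 0.69×29.6.
t* = 0.69×29.6/0.31 = 65.88 min.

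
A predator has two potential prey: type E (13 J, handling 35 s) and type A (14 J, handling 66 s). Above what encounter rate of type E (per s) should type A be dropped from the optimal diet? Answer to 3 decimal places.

0.038 per s

At the threshold, the rate on type E alone equals the profitability of type A: λ·13/(1 + λ·35) = 14/66 = 0.2121.
Rearranging, λ(13 − 0.2121×35) = 0.2121, so λ = 0.2121/5.576 = 0.03804 per s.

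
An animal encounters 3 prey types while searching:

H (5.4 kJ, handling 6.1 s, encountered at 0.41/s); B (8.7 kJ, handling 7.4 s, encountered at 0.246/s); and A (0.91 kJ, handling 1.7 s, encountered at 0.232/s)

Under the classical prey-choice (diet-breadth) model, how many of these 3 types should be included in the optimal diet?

Rank by E/h (kJ/s): B 1.18, H 0.885, A 0.535. Include each in turn until the next type's E/h falls below the running intake rate.
Rate on top 1: 0.7588. H: 0.885 > 0.7588 → include.
Rate on top 2: 0.8182. A: 0.535 < 0.8182 → exclude; stop.
Optimal diet: B, H — 2 of 3 types.

2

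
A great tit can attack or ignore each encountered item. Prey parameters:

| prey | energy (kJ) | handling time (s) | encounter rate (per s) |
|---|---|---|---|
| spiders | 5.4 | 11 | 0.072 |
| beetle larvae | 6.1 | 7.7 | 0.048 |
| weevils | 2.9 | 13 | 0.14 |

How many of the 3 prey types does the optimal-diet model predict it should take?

2

Profitabilities (E/h, kJ/s): beetle larvae 0.792, spiders 0.491, weevils 0.223. Add prey in this order while the next type's profitability exceeds the intake rate on those already taken.
Rate on top 1: 0.2138. spiders: 0.491 > 0.2138 → include.
Rate on top 2: 0.3153. weevils: 0.223 < 0.3153 → exclude; stop.
Optimal diet: beetle larvae, spiders — 2 of 3 types.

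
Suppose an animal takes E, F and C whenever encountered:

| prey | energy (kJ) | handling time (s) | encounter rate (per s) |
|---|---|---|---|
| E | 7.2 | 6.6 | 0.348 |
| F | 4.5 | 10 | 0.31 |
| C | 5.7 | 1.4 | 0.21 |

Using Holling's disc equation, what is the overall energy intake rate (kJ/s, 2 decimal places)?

0.76 kJ/s

R = Σλ_iE_i / (1 + Σλ_ih_i)
Numerator: 0.348×7.2 + 0.31×4.5 + 0.21×5.7 = 5.098
Denominator: 1 + 0.348×6.6 + 0.31×10 + 0.21×1.4 = 6.691
R = 5.098/6.691 = 0.7619 kJ/s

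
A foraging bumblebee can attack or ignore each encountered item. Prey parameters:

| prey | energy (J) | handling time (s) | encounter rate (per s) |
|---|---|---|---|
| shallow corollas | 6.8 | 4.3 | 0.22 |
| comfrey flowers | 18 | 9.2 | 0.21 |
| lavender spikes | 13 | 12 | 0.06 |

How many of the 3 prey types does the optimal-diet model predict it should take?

Rank by E/h (J/s): comfrey flowers 1.96, shallow corollas 1.58, lavender spikes 1.08. Include each in turn until the next type's E/h falls below the running intake rate.
Rate on top 1: 1.289. shallow corollas: 1.58 > 1.289 → include.
Rate on top 2: 1.36. lavender spikes: 1.08 < 1.36 → exclude; stop.
Optimal diet: comfrey flowers, shallow corollas — 2 of 3 types.

2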